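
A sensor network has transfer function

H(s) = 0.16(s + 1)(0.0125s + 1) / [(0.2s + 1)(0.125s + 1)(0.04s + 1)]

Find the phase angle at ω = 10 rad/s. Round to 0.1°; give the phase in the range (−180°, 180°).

At ω = 10 rad/s:
zero (1 + j10·1) = 1 + j10 → |·| ≈ 10.05, ∠ ≈ 84.29°
zero (1 + j10·0.0125) = 1 + j0.125 → |·| ≈ 1.0078, ∠ ≈ 7.13°
pole (1 + j10·0.2) = 1 + j2 → |·| ≈ 2.2361, ∠ ≈ 63.43°
pole (1 + j10·0.125) = 1 + j1.25 → |·| ≈ 1.6008, ∠ ≈ 51.34°
pole (1 + j10·0.04) = 1 + j0.4 → |·| ≈ 1.077, ∠ ≈ 21.80°
∠H = (84.29° + 7.13°) − (63.43° + 51.34° + 21.80°) = -45.15°

-45.2°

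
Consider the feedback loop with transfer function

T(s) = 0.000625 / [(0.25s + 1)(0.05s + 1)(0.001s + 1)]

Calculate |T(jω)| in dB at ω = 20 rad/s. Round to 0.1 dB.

-81.2 dB

At ω = 20 rad/s:
pole (1 + j20·0.25) = 1 + j5 → |·| ≈ 5.099, ∠ ≈ 78.69°
pole (1 + j20·0.05) = 1 + j1 → |·| ≈ 1.4142, ∠ ≈ 45.00°
pole (1 + j20·0.001) = 1 + j0.02 → |·| ≈ 1.0002, ∠ ≈ 1.15°
|T| = 0.000625 · 1 / (5.099 · 1.4142 · 1.0002) ≈ 8.6656e-05
Gain = 20 log₁₀(8.6656e-05) ≈ -81.24 dB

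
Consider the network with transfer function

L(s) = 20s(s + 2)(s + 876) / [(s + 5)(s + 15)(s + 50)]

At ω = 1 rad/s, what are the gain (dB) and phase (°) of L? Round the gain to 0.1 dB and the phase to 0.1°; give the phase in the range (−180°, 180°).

At s = jω = j1:
zero (s+2): 2 + j1 → |·| = √(2²+1²) = √5 ≈ 2.2361, ∠ = arctan(1/2) ≈ 26.57°
zero (s+876): 876 + j1 → |·| = √(876²+1²) = √767377 ≈ 876, ∠ = arctan(1/876) ≈ 0.07°
zero at origin: s = j1 → |·| = 1, ∠ = 90.00°
pole (s+5): 5 + j1 → |·| = √(5²+1²) = √26 ≈ 5.099, ∠ = arctan(1/5) ≈ 11.31°
pole (s+15): 15 + j1 → |·| = √(15²+1²) = √226 ≈ 15.033, ∠ = arctan(1/15) ≈ 3.81°
pole (s+50): 50 + j1 → |·| = √(50²+1²) = √2501 ≈ 50.01, ∠ = arctan(1/50) ≈ 1.15°
|L| = 20 · 1958.8 / 3833.4 ≈ 10.22
Gain = 20 log₁₀(10.22) ≈ 20.19 dB
∠L = 116.64° − 16.27° = 100.37°

20.2 dB, 100.4°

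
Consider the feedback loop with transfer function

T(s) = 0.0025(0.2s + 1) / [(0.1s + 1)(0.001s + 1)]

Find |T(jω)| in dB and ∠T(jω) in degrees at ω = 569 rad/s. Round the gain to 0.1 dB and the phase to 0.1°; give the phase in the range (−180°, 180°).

-47.2 dB, -29.1°

At ω = 569 rad/s:
zero (1 + j569·0.2) = 1 + j113.8 → |·| ≈ 113.8, ∠ ≈ 89.50°
pole (1 + j569·0.1) = 1 + j56.9 → |·| ≈ 56.909, ∠ ≈ 88.99°
pole (1 + j569·0.001) = 1 + j0.569 → |·| ≈ 1.1505, ∠ ≈ 29.64°
|T| = 0.0025 · 113.8 / (56.909 · 1.1505) ≈ 0.0043452
Gain = 20 log₁₀(0.0043452) ≈ -47.24 dB
∠T = (89.50°) − (88.99° + 29.64°) = -29.13°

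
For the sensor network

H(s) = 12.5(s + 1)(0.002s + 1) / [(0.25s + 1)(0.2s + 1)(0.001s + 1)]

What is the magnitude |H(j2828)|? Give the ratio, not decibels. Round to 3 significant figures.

At ω = 2828 rad/s:
zero (1 + j2828·1) = 1 + j2828 → |·| ≈ 2828, ∠ ≈ 89.98°
zero (1 + j2828·0.002) = 1 + j5.656 → |·| ≈ 5.7437, ∠ ≈ 79.97°
pole (1 + j2828·0.25) = 1 + j707 → |·| ≈ 707, ∠ ≈ 89.92°
pole (1 + j2828·0.2) = 1 + j565.6 → |·| ≈ 565.6, ∠ ≈ 89.90°
pole (1 + j2828·0.001) = 1 + j2.828 → |·| ≈ 2.9996, ∠ ≈ 70.53°
|H| = 12.5 · 2828 · 5.7437 / (707 · 565.6 · 2.9996) ≈ 0.16927

0.169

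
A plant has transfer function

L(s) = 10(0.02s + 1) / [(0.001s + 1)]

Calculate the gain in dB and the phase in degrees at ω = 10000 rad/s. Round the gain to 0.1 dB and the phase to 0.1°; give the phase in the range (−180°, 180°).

46.0 dB, 5.4°

At ω = 10000 rad/s:
zero (1 + j10000·0.02) = 1 + j200 → |·| ≈ 200, ∠ ≈ 89.71°
pole (1 + j10000·0.001) = 1 + j10 → |·| ≈ 10.05, ∠ ≈ 84.29°
|L| = 10 · 200 / (10.05) ≈ 199
Gain = 20 log₁₀(199) ≈ 45.98 dB
∠L = (89.71°) − (84.29°) = 5.42°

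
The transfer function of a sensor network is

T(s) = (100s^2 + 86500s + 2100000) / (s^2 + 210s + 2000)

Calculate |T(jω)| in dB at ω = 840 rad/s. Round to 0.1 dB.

42.8 dB

Substitute s = j840:
Numerator: 100(j840)^2 + 86500(j840) + 2100000 = -68460000 + j72660000
Denominator: (j840)^2 + 210(j840) + 2000 = -703600 + j176400
|N| = √(68460000² + 72660000²) ≈ 9.9831e+07, ∠N ≈ 133.30°
|D| = √(703600² + 176400²) ≈ 7.2538e+05, ∠D ≈ 165.93°
|T| = 9.9831e+07 / 7.2538e+05 ≈ 137.63
Gain = 20 log₁₀(137.63) ≈ 42.77 dB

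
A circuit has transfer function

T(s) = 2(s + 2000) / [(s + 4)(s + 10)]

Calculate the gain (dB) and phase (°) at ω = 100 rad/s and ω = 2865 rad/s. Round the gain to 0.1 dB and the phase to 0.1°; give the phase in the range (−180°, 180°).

ω = 100: -8.0 dB, -169.1°; ω = 2865: -61.4 dB, -124.6°

At s = jω = j100:
zero (s+2000): 2000 + j100 → |·| = √(2000²+100²) = √4010000 ≈ 2002.5, ∠ = arctan(100/2000) ≈ 2.86°
pole (s+4): 4 + j100 → |·| = √(4²+100²) = √10016 ≈ 100.08, ∠ = arctan(100/4) ≈ 87.71°
pole (s+10): 10 + j100 → |·| = √(10²+100²) = √10100 ≈ 100.5, ∠ = arctan(100/10) ≈ 84.29°
|T| = 2 · 2002.5 / 10058 ≈ 0.39819
Gain = 20 log₁₀(0.39819) ≈ -8.00 dB
∠T = 2.86° − 172.00° = -169.14°

At s = jω = j2865:
zero (s+2000): 2000 + j2865 → |·| = √(2000²+2865²) = √12208225 ≈ 3494, ∠ = arctan(2865/2000) ≈ 55.08°
pole (s+4): 4 + j2865 → |·| = √(4²+2865²) = √8208241 ≈ 2865, ∠ = arctan(2865/4) ≈ 89.92°
pole (s+10): 10 + j2865 → |·| = √(10²+2865²) = √8208325 ≈ 2865, ∠ = arctan(2865/10) ≈ 89.80°
|T| = 2 · 3494 / 8.2082e+06 ≈ 0.00085134
Gain = 20 log₁₀(0.00085134) ≈ -61.40 dB
∠T = 55.08° − 179.72° = -124.64°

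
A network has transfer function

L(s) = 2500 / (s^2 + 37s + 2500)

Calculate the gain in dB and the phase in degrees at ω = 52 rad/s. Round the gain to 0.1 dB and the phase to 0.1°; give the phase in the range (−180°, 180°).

At s = jω = j52:
quadratic: (j52)² + 37·j52 + 2500 = -204 + j1924 → |·| ≈ 1934.8, ∠ ≈ 96.05°
|L| = 2500 / 1934.8 ≈ 1.2921
Gain = 20 log₁₀(1.2921) ≈ 2.23 dB
∠L = 0.00° − 96.05° = -96.05°

2.2 dB, -96.1°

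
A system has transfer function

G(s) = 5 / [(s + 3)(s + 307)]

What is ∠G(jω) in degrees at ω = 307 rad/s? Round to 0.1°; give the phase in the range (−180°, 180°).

At s = jω = j307:
pole (s+3): 3 + j307 → |·| = √(3²+307²) = √94258 ≈ 307.01, ∠ = arctan(307/3) ≈ 89.44°
pole (s+307): 307 + j307 → |·| = √(307²+307²) = √188498 ≈ 434.16, ∠ = arctan(307/307) ≈ 45.00°
∠G = 0.00° − 134.44° = -134.44°

-134.4°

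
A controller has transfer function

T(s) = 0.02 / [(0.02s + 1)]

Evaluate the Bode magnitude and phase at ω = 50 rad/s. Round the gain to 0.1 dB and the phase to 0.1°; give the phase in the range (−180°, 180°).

At ω = 50 rad/s:
pole (1 + j50·0.02) = 1 + j1 → |·| ≈ 1.4142, ∠ ≈ 45.00°
|T| = 0.02 · 1 / (1.4142) ≈ 0.014142
Gain = 20 log₁₀(0.014142) ≈ -36.99 dB
∠T = (0°) − (45.00°) = -45.00°

-37.0 dB, -45.0°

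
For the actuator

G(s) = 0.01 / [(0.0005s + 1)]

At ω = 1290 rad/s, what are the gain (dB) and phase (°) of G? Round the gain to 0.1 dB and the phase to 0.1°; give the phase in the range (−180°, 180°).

At ω = 1290 rad/s:
pole (1 + j1290·0.0005) = 1 + j0.645 → |·| ≈ 1.19, ∠ ≈ 32.82°
|G| = 0.01 · 1 / (1.19) ≈ 0.0084034
Gain = 20 log₁₀(0.0084034) ≈ -41.51 dB
∠G = (0°) − (32.82°) = -32.82°

-41.5 dB, -32.8°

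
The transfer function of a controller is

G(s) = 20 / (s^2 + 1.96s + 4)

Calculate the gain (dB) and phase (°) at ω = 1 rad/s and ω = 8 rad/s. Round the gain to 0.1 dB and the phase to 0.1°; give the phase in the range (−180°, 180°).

ω = 1: 14.9 dB, -33.2°; ω = 8: -9.8 dB, -165.4°

At s = jω = j1:
quadratic: (j1)² + 1.96·j1 + 4 = 3 + j1.96 → |·| ≈ 3.5835, ∠ ≈ 33.16°
|G| = 20 / 3.5835 ≈ 5.5811
Gain = 20 log₁₀(5.5811) ≈ 14.93 dB
∠G = 0.00° − 33.16° = -33.16°

At s = jω = j8:
quadratic: (j8)² + 1.96·j8 + 4 = -60 + j15.68 → |·| ≈ 62.015, ∠ ≈ 165.35°
|G| = 20 / 62.015 ≈ 0.3225
Gain = 20 log₁₀(0.3225) ≈ -9.83 dB
∠G = 0.00° − 165.35° = -165.35°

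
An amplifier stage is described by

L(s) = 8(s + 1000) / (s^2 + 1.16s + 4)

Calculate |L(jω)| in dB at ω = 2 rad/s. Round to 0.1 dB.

70.8 dB

At s = jω = j2:
zero (s+1000): 1000 + j2 → |·| = √(1000²+2²) = √1000004 ≈ 1000, ∠ = arctan(2/1000) ≈ 0.11°
quadratic: (j2)² + 1.16·j2 + 4 = 0 + j2.32 → |·| ≈ 2.32, ∠ ≈ 90.00°
|L| = 8 · 1000 / 2.32 ≈ 3448.3
Gain = 20 log₁₀(3448.3) ≈ 70.75 dB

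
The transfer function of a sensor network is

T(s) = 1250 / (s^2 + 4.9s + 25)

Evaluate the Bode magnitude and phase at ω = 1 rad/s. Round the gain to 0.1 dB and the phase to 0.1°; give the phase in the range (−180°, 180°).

At s = jω = j1:
quadratic: (j1)² + 4.9·j1 + 25 = 24 + j4.9 → |·| ≈ 24.495, ∠ ≈ 11.54°
|T| = 1250 / 24.495 ≈ 51.031
Gain = 20 log₁₀(51.031) ≈ 34.16 dB
∠T = 0.00° − 11.54° = -11.54°

34.2 dB, -11.5°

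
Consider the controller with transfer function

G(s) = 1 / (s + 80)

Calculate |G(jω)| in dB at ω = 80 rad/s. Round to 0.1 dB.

At s = jω = j80:
pole (s+80): 80 + j80 → |·| = √(80²+80²) = √12800 ≈ 113.14, ∠ = arctan(80/80) ≈ 45.00°
|G| = 1 / 113.14 ≈ 0.0088386
Gain = 20 log₁₀(0.0088386) ≈ -41.07 dB

-41.1 dB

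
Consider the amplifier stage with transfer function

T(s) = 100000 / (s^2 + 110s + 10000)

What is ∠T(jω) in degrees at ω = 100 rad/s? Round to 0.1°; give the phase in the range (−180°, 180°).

At s = jω = j100:
quadratic: (j100)² + 110·j100 + 10000 = 0 + j11000 → |·| ≈ 11000, ∠ ≈ 90.00°
∠T = 0.00° − 90.00° = -90.00°

-90.0°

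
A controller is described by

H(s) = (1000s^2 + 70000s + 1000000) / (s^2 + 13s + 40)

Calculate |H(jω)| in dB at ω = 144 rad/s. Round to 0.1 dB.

60.6 dB

Substitute s = j144:
Numerator: 1000(j144)^2 + 70000(j144) + 1000000 = -19736000 + j10080000
Denominator: (j144)^2 + 13(j144) + 40 = -20696 + j1872
|N| = √(19736000² + 10080000²) ≈ 2.2161e+07, ∠N ≈ 152.94°
|D| = √(20696² + 1872²) ≈ 20780, ∠D ≈ 174.83°
|H| = 2.2161e+07 / 20780 ≈ 1066.5
Gain = 20 log₁₀(1066.5) ≈ 60.56 dB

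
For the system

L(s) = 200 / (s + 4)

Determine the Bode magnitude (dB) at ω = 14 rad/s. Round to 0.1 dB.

22.8 dB

At s = jω = j14:
pole (s+4): 4 + j14 → |·| = √(4²+14²) = √212 ≈ 14.56, ∠ = arctan(14/4) ≈ 74.05°
|L| = 200 / 14.56 ≈ 13.736
Gain = 20 log₁₀(13.736) ≈ 22.76 dB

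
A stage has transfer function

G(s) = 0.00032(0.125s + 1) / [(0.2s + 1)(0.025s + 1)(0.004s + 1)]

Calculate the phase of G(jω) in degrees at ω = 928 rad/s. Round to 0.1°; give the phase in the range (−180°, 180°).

-162.6°

At ω = 928 rad/s:
zero (1 + j928·0.125) = 1 + j116 → |·| ≈ 116, ∠ ≈ 89.51°
pole (1 + j928·0.2) = 1 + j185.6 → |·| ≈ 185.6, ∠ ≈ 89.69°
pole (1 + j928·0.025) = 1 + j23.2 → |·| ≈ 23.222, ∠ ≈ 87.53°
pole (1 + j928·0.004) = 1 + j3.712 → |·| ≈ 3.8443, ∠ ≈ 74.92°
∠G = (89.51°) − (89.69° + 87.53° + 74.92°) = -162.63°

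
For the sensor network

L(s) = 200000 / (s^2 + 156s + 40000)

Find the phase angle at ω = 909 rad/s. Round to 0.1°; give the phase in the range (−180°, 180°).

-169.8°

At s = jω = j909:
quadratic: (j909)² + 156·j909 + 40000 = -786281 + j141804 → |·| ≈ 7.9897e+05, ∠ ≈ 169.78°
∠L = 0.00° − 169.78° = -169.78°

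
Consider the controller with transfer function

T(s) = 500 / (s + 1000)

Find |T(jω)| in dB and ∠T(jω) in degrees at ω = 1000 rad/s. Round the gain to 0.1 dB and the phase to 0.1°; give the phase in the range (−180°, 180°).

At s = jω = j1000:
pole (s+1000): 1000 + j1000 → |·| = √(1000²+1000²) = √2000000 ≈ 1414.2, ∠ = arctan(1000/1000) ≈ 45.00°
|T| = 500 / 1414.2 ≈ 0.35356
Gain = 20 log₁₀(0.35356) ≈ -9.03 dB
∠T = 0.00° − 45.00° = -45.00°

-9.0 dB, -45.0°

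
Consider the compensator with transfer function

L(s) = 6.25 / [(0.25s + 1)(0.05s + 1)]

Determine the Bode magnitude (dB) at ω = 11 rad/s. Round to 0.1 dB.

5.4 dB

At ω = 11 rad/s:
pole (1 + j11·0.25) = 1 + j2.75 → |·| ≈ 2.9262, ∠ ≈ 70.02°
pole (1 + j11·0.05) = 1 + j0.55 → |·| ≈ 1.1413, ∠ ≈ 28.81°
|L| = 6.25 · 1 / (2.9262 · 1.1413) ≈ 1.8714
Gain = 20 log₁₀(1.8714) ≈ 5.44 dB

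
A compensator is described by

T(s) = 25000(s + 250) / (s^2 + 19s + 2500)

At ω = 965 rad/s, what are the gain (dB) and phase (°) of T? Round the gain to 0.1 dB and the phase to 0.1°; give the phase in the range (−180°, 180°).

At s = jω = j965:
zero (s+250): 250 + j965 → |·| = √(250²+965²) = √993725 ≈ 996.86, ∠ = arctan(965/250) ≈ 75.48°
quadratic: (j965)² + 19·j965 + 2500 = -928725 + j18335 → |·| ≈ 9.2891e+05, ∠ ≈ 178.87°
|T| = 25000 · 996.86 / 9.2891e+05 ≈ 26.829
Gain = 20 log₁₀(26.829) ≈ 28.57 dB
∠T = 75.48° − 178.87° = -103.39°

28.6 dB, -103.4°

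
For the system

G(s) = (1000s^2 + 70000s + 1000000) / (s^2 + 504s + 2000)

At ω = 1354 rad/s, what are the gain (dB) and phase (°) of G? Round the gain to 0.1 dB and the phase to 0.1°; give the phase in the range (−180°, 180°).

Substitute s = j1354:
Numerator: 1000(j1354)^2 + 70000(j1354) + 1000000 = -1832316000 + j94780000
Denominator: (j1354)^2 + 504(j1354) + 2000 = -1831316 + j682416
|N| = √(1832316000² + 94780000²) ≈ 1.8348e+09, ∠N ≈ 177.04°
|D| = √(1831316² + 682416²) ≈ 1.9543e+06, ∠D ≈ 159.56°
|G| = 1.8348e+09 / 1.9543e+06 ≈ 938.85
Gain = 20 log₁₀(938.85) ≈ 59.45 dB
∠G = 177.04° − 159.56° = 17.48°

59.5 dB, 17.5°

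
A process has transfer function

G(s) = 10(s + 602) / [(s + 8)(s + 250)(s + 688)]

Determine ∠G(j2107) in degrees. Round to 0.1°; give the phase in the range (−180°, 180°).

At s = jω = j2107:
zero (s+602): 602 + j2107 → |·| = √(602²+2107²) = √4801853 ≈ 2191.3, ∠ = arctan(2107/602) ≈ 74.05°
pole (s+8): 8 + j2107 → |·| = √(8²+2107²) = √4439513 ≈ 2107, ∠ = arctan(2107/8) ≈ 89.78°
pole (s+250): 250 + j2107 → |·| = √(250²+2107²) = √4501949 ≈ 2121.8, ∠ = arctan(2107/250) ≈ 83.23°
pole (s+688): 688 + j2107 → |·| = √(688²+2107²) = √4912793 ≈ 2216.5, ∠ = arctan(2107/688) ≈ 71.92°
∠G = 74.05° − 244.93° = -170.88°

-170.9°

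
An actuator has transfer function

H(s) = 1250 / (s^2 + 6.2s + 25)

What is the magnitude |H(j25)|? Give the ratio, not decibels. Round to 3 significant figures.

At s = jω = j25:
quadratic: (j25)² + 6.2·j25 + 25 = -600 + j155 → |·| ≈ 619.7, ∠ ≈ 165.52°
|H| = 1250 / 619.7 ≈ 2.0171

2.02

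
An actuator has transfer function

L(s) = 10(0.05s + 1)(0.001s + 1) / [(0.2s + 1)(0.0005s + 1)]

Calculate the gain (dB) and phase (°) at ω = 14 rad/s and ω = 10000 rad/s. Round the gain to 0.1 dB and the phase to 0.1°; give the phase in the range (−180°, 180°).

At ω = 14 rad/s:
zero (1 + j14·0.05) = 1 + j0.7 → |·| ≈ 1.2207, ∠ ≈ 34.99°
zero (1 + j14·0.001) = 1 + j0.014 → |·| ≈ 1.0001, ∠ ≈ 0.80°
pole (1 + j14·0.2) = 1 + j2.8 → |·| ≈ 2.9732, ∠ ≈ 70.35°
pole (1 + j14·0.0005) = 1 + j0.007 → |·| ≈ 1, ∠ ≈ 0.40°
|L| = 10 · 1.2207 · 1.0001 / (2.9732 · 1) ≈ 4.1061
Gain = 20 log₁₀(4.1061) ≈ 12.27 dB
∠L = (34.99° + 0.80°) − (70.35° + 0.40°) = -34.96°

At ω = 10000 rad/s:
zero (1 + j10000·0.05) = 1 + j500 → |·| ≈ 500, ∠ ≈ 89.89°
zero (1 + j10000·0.001) = 1 + j10 → |·| ≈ 10.05, ∠ ≈ 84.29°
pole (1 + j10000·0.2) = 1 + j2000 → |·| ≈ 2000, ∠ ≈ 89.97°
pole (1 + j10000·0.0005) = 1 + j5 → |·| ≈ 5.099, ∠ ≈ 78.69°
|L| = 10 · 500 · 10.05 / (2000 · 5.099) ≈ 4.9274
Gain = 20 log₁₀(4.9274) ≈ 13.85 dB
∠L = (89.89° + 84.29°) − (89.97° + 78.69°) = 5.52°

ω = 14: 12.3 dB, -35.0°; ω = 10000: 13.9 dB, 5.5°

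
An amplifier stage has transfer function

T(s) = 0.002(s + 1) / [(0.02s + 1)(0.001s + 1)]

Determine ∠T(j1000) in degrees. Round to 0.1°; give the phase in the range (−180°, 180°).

At ω = 1000 rad/s:
zero (1 + j1000·1) = 1 + j1000 → |·| ≈ 1000, ∠ ≈ 89.94°
pole (1 + j1000·0.02) = 1 + j20 → |·| ≈ 20.025, ∠ ≈ 87.14°
pole (1 + j1000·0.001) = 1 + j1 → |·| ≈ 1.4142, ∠ ≈ 45.00°
∠T = (89.94°) − (87.14° + 45.00°) = -42.20°

-42.2°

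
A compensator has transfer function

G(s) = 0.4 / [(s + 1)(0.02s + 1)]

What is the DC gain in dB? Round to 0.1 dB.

-8.0 dB

G(0) = 0.4 · 1 / 1 = 0.4
20 log₁₀(0.4) ≈ -7.96 dB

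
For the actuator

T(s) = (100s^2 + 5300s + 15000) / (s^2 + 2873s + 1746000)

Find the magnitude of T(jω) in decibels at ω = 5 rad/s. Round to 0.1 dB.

Substitute s = j5:
Numerator: 100(j5)^2 + 5300(j5) + 15000 = 12500 + j26500
Denominator: (j5)^2 + 2873(j5) + 1746000 = 1745975 + j14365
|N| = √(12500² + 26500²) ≈ 29300, ∠N ≈ 64.75°
|D| = √(1745975² + 14365²) ≈ 1.746e+06, ∠D ≈ 0.47°
|T| = 29300 / 1.746e+06 ≈ 0.016781
Gain = 20 log₁₀(0.016781) ≈ -35.50 dB

-35.5 dB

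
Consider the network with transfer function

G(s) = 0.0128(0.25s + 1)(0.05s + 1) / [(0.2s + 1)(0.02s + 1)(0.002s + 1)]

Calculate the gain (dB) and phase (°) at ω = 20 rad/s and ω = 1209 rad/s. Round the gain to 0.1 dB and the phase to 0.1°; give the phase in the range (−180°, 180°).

At ω = 20 rad/s:
zero (1 + j20·0.25) = 1 + j5 → |·| ≈ 5.099, ∠ ≈ 78.69°
zero (1 + j20·0.05) = 1 + j1 → |·| ≈ 1.4142, ∠ ≈ 45.00°
pole (1 + j20·0.2) = 1 + j4 → |·| ≈ 4.1231, ∠ ≈ 75.96°
pole (1 + j20·0.02) = 1 + j0.4 → |·| ≈ 1.077, ∠ ≈ 21.80°
pole (1 + j20·0.002) = 1 + j0.04 → |·| ≈ 1.0008, ∠ ≈ 2.29°
|G| = 0.0128 · 5.099 · 1.4142 / (4.1231 · 1.077 · 1.0008) ≈ 0.020769
Gain = 20 log₁₀(0.020769) ≈ -33.65 dB
∠G = (78.69° + 45.00°) − (75.96° + 21.80° + 2.29°) = 23.64°

At ω = 1209 rad/s:
zero (1 + j1209·0.25) = 1 + j302.25 → |·| ≈ 302.25, ∠ ≈ 89.81°
zero (1 + j1209·0.05) = 1 + j60.45 → |·| ≈ 60.458, ∠ ≈ 89.05°
pole (1 + j1209·0.2) = 1 + j241.8 → |·| ≈ 241.8, ∠ ≈ 89.76°
pole (1 + j1209·0.02) = 1 + j24.18 → |·| ≈ 24.201, ∠ ≈ 87.63°
pole (1 + j1209·0.002) = 1 + j2.418 → |·| ≈ 2.6166, ∠ ≈ 67.53°
|G| = 0.0128 · 302.25 · 60.458 / (241.8 · 24.201 · 2.6166) ≈ 0.015276
Gain = 20 log₁₀(0.015276) ≈ -36.32 dB
∠G = (89.81° + 89.05°) − (89.76° + 87.63° + 67.53°) = -66.06°

ω = 20: -33.7 dB, 23.6°; ω = 1209: -36.3 dB, -66.1°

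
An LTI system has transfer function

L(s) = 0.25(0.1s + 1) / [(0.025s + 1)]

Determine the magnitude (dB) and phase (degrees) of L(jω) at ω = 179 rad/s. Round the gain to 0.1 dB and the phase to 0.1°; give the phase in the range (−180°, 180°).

At ω = 179 rad/s:
zero (1 + j179·0.1) = 1 + j17.9 → |·| ≈ 17.928, ∠ ≈ 86.80°
pole (1 + j179·0.025) = 1 + j4.475 → |·| ≈ 4.5854, ∠ ≈ 77.40°
|L| = 0.25 · 17.928 / (4.5854) ≈ 0.97745
Gain = 20 log₁₀(0.97745) ≈ -0.20 dB
∠L = (86.80°) − (77.40°) = 9.40°

-0.2 dB, 9.4°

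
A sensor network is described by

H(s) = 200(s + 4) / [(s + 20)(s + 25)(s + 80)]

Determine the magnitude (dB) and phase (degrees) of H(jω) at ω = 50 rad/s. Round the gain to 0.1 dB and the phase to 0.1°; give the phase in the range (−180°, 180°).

At s = jω = j50:
zero (s+4): 4 + j50 → |·| = √(4²+50²) = √2516 ≈ 50.16, ∠ = arctan(50/4) ≈ 85.43°
pole (s+20): 20 + j50 → |·| = √(20²+50²) = √2900 ≈ 53.852, ∠ = arctan(50/20) ≈ 68.20°
pole (s+25): 25 + j50 → |·| = √(25²+50²) = √3125 ≈ 55.902, ∠ = arctan(50/25) ≈ 63.43°
pole (s+80): 80 + j50 → |·| = √(80²+50²) = √8900 ≈ 94.34, ∠ = arctan(50/80) ≈ 32.01°
|H| = 200 · 50.16 / 2.84e+05 ≈ 0.035324
Gain = 20 log₁₀(0.035324) ≈ -29.04 dB
∠H = 85.43° − 163.64° = -78.21°

-29.0 dB, -78.2°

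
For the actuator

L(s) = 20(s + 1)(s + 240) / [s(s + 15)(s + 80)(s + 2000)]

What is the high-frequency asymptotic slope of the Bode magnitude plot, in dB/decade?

-40 dB/decade

Each pole contributes −20 dB/decade at high frequency; each zero contributes +20 dB/decade.
Net: 2 zero(s) − 4 pole(s) → -40 dB/decade.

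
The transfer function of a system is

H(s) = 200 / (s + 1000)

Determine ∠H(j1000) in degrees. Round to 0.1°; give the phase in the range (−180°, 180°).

-45.0°

Substitute s = j1000:
Numerator: 200 = 200 + j0
Denominator: (j1000) + 1000 = 1000 + j1000
|N| = √(200² + 0²) ≈ 200, ∠N ≈ 0.00°
|D| = √(1000² + 1000²) ≈ 1414.2, ∠D ≈ 45.00°
∠H = 0.00° − 45.00° = -45.00°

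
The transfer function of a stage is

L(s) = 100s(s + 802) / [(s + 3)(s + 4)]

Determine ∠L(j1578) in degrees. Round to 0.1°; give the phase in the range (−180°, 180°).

-26.7°

At s = jω = j1578:
zero (s+802): 802 + j1578 → |·| = √(802²+1578²) = √3133288 ≈ 1770.1, ∠ = arctan(1578/802) ≈ 63.06°
zero at origin: s = j1578 → |·| = 1578, ∠ = 90.00°
pole (s+3): 3 + j1578 → |·| = √(3²+1578²) = √2490093 ≈ 1578, ∠ = arctan(1578/3) ≈ 89.89°
pole (s+4): 4 + j1578 → |·| = √(4²+1578²) = √2490100 ≈ 1578, ∠ = arctan(1578/4) ≈ 89.85°
∠L = 153.06° − 179.74° = -26.68°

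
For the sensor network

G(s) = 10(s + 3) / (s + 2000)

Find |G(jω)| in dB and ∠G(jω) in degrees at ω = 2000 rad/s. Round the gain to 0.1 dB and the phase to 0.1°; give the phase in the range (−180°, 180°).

17.0 dB, 44.9°

At s = jω = j2000:
zero (s+3): 3 + j2000 → |·| = √(3²+2000²) = √4000009 ≈ 2000, ∠ = arctan(2000/3) ≈ 89.91°
pole (s+2000): 2000 + j2000 → |·| = √(2000²+2000²) = √8000000 ≈ 2828.4, ∠ = arctan(2000/2000) ≈ 45.00°
|G| = 10 · 2000 / 2828.4 ≈ 7.0711
Gain = 20 log₁₀(7.0711) ≈ 16.99 dB
∠G = 89.91° − 45.00° = 44.91°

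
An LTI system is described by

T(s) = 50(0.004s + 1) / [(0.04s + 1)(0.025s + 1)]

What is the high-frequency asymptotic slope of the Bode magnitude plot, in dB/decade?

Each pole contributes −20 dB/decade at high frequency; each zero contributes +20 dB/decade.
Net: 1 zero(s) − 2 pole(s) → -20 dB/decade.

-20 dB/decade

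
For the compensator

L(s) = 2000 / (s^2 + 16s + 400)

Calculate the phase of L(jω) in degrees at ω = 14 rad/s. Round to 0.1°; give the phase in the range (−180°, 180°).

At s = jω = j14:
quadratic: (j14)² + 16·j14 + 400 = 204 + j224 → |·| ≈ 302.97, ∠ ≈ 47.68°
∠L = 0.00° − 47.68° = -47.68°

-47.7°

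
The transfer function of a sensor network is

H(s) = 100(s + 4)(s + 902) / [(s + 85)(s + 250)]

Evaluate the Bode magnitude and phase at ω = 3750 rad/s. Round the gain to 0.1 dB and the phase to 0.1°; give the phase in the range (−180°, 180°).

40.2 dB, -8.5°

At s = jω = j3750:
zero (s+4): 4 + j3750 → |·| = √(4²+3750²) = √14062516 ≈ 3750, ∠ = arctan(3750/4) ≈ 89.94°
zero (s+902): 902 + j3750 → |·| = √(902²+3750²) = √14876104 ≈ 3857, ∠ = arctan(3750/902) ≈ 76.48°
pole (s+85): 85 + j3750 → |·| = √(85²+3750²) = √14069725 ≈ 3751, ∠ = arctan(3750/85) ≈ 88.70°
pole (s+250): 250 + j3750 → |·| = √(250²+3750²) = √14125000 ≈ 3758.3, ∠ = arctan(3750/250) ≈ 86.19°
|H| = 100 · 1.4464e+07 / 1.4097e+07 ≈ 102.6
Gain = 20 log₁₀(102.6) ≈ 40.22 dB
∠H = 166.42° − 174.89° = -8.47°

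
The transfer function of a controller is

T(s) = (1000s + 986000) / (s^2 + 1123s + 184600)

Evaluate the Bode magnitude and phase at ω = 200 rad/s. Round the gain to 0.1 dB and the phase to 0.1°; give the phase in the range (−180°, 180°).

Substitute s = j200:
Numerator: 1000(j200) + 986000 = 986000 + j200000
Denominator: (j200)^2 + 1123(j200) + 184600 = 144600 + j224600
|N| = √(986000² + 200000²) ≈ 1.0061e+06, ∠N ≈ 11.47°
|D| = √(144600² + 224600²) ≈ 2.6712e+05, ∠D ≈ 57.23°
|T| = 1.0061e+06 / 2.6712e+05 ≈ 3.7665
Gain = 20 log₁₀(3.7665) ≈ 11.52 dB
∠T = 11.47° − 57.23° = -45.76°

11.5 dB, -45.8°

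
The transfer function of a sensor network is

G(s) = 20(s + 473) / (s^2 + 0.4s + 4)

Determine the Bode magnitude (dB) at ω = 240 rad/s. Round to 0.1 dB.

-14.7 dB

At s = jω = j240:
zero (s+473): 473 + j240 → |·| = √(473²+240²) = √281329 ≈ 530.4, ∠ = arctan(240/473) ≈ 26.90°
quadratic: (j240)² + 0.4·j240 + 4 = -57596 + j96 → |·| ≈ 57596, ∠ ≈ 179.90°
|G| = 20 · 530.4 / 57596 ≈ 0.18418
Gain = 20 log₁₀(0.18418) ≈ -14.70 dB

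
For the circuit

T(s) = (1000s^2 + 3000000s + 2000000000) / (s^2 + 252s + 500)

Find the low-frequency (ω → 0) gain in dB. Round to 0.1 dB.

132.0 dB

T(0) = 2000000000 / 500 = 4e+06
20 log₁₀(4e+06) ≈ 132.04 dB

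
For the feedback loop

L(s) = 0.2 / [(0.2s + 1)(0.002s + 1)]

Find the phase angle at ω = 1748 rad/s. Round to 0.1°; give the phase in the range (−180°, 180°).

At ω = 1748 rad/s:
pole (1 + j1748·0.2) = 1 + j349.6 → |·| ≈ 349.6, ∠ ≈ 89.84°
pole (1 + j1748·0.002) = 1 + j3.496 → |·| ≈ 3.6362, ∠ ≈ 74.04°
∠L = (0°) − (89.84° + 74.04°) = -163.88°

-163.9°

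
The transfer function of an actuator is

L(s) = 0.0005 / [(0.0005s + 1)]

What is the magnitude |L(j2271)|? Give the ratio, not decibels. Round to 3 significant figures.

0.000330

At ω = 2271 rad/s:
pole (1 + j2271·0.0005) = 1 + j1.1355 → |·| ≈ 1.5131, ∠ ≈ 48.63°
|L| = 0.0005 · 1 / (1.5131) ≈ 0.00033045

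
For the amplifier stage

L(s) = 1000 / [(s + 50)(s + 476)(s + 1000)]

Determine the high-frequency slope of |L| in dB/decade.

-60 dB/decade

Each pole contributes −20 dB/decade at high frequency; each zero contributes +20 dB/decade.
Net: 0 zero(s) − 3 pole(s) → -60 dB/decade.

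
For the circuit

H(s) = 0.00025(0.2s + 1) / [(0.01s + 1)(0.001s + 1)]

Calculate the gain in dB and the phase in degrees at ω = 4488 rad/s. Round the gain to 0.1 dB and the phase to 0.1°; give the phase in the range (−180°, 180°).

-59.3 dB, -76.2°

At ω = 4488 rad/s:
zero (1 + j4488·0.2) = 1 + j897.6 → |·| ≈ 897.6, ∠ ≈ 89.94°
pole (1 + j4488·0.01) = 1 + j44.88 → |·| ≈ 44.891, ∠ ≈ 88.72°
pole (1 + j4488·0.001) = 1 + j4.488 → |·| ≈ 4.5981, ∠ ≈ 77.44°
|H| = 0.00025 · 897.6 / (44.891 · 4.5981) ≈ 0.0010871
Gain = 20 log₁₀(0.0010871) ≈ -59.27 dB
∠H = (89.94°) − (88.72° + 77.44°) = -76.22°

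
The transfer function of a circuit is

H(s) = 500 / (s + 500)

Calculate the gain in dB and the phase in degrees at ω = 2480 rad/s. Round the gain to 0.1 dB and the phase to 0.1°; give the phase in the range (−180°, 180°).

At s = jω = j2480:
pole (s+500): 500 + j2480 → |·| = √(500²+2480²) = √6400400 ≈ 2529.9, ∠ = arctan(2480/500) ≈ 78.60°
|H| = 500 / 2529.9 ≈ 0.19764
Gain = 20 log₁₀(0.19764) ≈ -14.08 dB
∠H = 0.00° − 78.60° = -78.60°

-14.1 dB, -78.6°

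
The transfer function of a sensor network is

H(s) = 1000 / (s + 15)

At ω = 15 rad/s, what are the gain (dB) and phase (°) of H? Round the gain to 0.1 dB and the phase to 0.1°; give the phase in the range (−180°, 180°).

Substitute s = j15:
Numerator: 1000 = 1000 + j0
Denominator: (j15) + 15 = 15 + j15
|N| = √(1000² + 0²) ≈ 1000, ∠N ≈ 0.00°
|D| = √(15² + 15²) ≈ 21.213, ∠D ≈ 45.00°
|H| = 1000 / 21.213 ≈ 47.141
Gain = 20 log₁₀(47.141) ≈ 33.47 dB
∠H = 0.00° − 45.00° = -45.00°

33.5 dB, -45.0°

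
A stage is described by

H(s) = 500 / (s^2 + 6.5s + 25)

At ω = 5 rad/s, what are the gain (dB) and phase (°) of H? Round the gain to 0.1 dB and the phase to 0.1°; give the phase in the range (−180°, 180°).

23.7 dB, -90.0°

At s = jω = j5:
quadratic: (j5)² + 6.5·j5 + 25 = 0 + j32.5 → |·| ≈ 32.5, ∠ ≈ 90.00°
|H| = 500 / 32.5 ≈ 15.385
Gain = 20 log₁₀(15.385) ≈ 23.74 dB
∠H = 0.00° − 90.00° = -90.00°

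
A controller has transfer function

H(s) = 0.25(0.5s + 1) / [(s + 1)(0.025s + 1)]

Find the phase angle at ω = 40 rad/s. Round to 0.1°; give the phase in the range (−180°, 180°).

At ω = 40 rad/s:
zero (1 + j40·0.5) = 1 + j20 → |·| ≈ 20.025, ∠ ≈ 87.14°
pole (1 + j40·1) = 1 + j40 → |·| ≈ 40.012, ∠ ≈ 88.57°
pole (1 + j40·0.025) = 1 + j1 → |·| ≈ 1.4142, ∠ ≈ 45.00°
∠H = (87.14°) − (88.57° + 45.00°) = -46.43°

-46.4°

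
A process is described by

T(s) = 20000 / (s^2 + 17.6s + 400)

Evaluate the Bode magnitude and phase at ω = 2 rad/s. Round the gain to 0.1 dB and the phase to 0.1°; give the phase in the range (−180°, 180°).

34.0 dB, -5.1°

At s = jω = j2:
quadratic: (j2)² + 17.6·j2 + 400 = 396 + j35.2 → |·| ≈ 397.56, ∠ ≈ 5.08°
|T| = 20000 / 397.56 ≈ 50.307
Gain = 20 log₁₀(50.307) ≈ 34.03 dB
∠T = 0.00° − 5.08° = -5.08°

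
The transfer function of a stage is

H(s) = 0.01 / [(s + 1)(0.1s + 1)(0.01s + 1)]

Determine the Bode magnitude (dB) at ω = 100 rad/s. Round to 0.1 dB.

-103.1 dB

At ω = 100 rad/s:
pole (1 + j100·1) = 1 + j100 → |·| ≈ 100, ∠ ≈ 89.43°
pole (1 + j100·0.1) = 1 + j10 → |·| ≈ 10.05, ∠ ≈ 84.29°
pole (1 + j100·0.01) = 1 + j1 → |·| ≈ 1.4142, ∠ ≈ 45.00°
|H| = 0.01 · 1 / (100 · 10.05 · 1.4142) ≈ 7.036e-06
Gain = 20 log₁₀(7.036e-06) ≈ -103.05 dB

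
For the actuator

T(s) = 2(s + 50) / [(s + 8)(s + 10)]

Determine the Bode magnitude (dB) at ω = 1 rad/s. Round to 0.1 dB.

At s = jω = j1:
zero (s+50): 50 + j1 → |·| = √(50²+1²) = √2501 ≈ 50.01, ∠ = arctan(1/50) ≈ 1.15°
pole (s+8): 8 + j1 → |·| = √(8²+1²) = √65 ≈ 8.0623, ∠ = arctan(1/8) ≈ 7.13°
pole (s+10): 10 + j1 → |·| = √(10²+1²) = √101 ≈ 10.05, ∠ = arctan(1/10) ≈ 5.71°
|T| = 2 · 50.01 / 81.026 ≈ 1.2344
Gain = 20 log₁₀(1.2344) ≈ 1.83 dB

1.8 dB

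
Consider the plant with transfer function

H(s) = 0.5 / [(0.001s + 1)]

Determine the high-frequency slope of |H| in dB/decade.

-20 dB/decade

Each pole contributes −20 dB/decade at high frequency; each zero contributes +20 dB/decade.
Net: 0 zero(s) − 1 pole(s) → -20 dB/decade.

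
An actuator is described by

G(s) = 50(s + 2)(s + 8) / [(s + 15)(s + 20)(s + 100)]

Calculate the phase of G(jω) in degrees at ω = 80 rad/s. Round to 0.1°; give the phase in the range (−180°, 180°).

-21.1°

At s = jω = j80:
zero (s+2): 2 + j80 → |·| = √(2²+80²) = √6404 ≈ 80.025, ∠ = arctan(80/2) ≈ 88.57°
zero (s+8): 8 + j80 → |·| = √(8²+80²) = √6464 ≈ 80.399, ∠ = arctan(80/8) ≈ 84.29°
pole (s+15): 15 + j80 → |·| = √(15²+80²) = √6625 ≈ 81.394, ∠ = arctan(80/15) ≈ 79.38°
pole (s+20): 20 + j80 → |·| = √(20²+80²) = √6800 ≈ 82.462, ∠ = arctan(80/20) ≈ 75.96°
pole (s+100): 100 + j80 → |·| = √(100²+80²) = √16400 ≈ 128.06, ∠ = arctan(80/100) ≈ 38.66°
∠G = 172.86° − 194.00° = -21.14°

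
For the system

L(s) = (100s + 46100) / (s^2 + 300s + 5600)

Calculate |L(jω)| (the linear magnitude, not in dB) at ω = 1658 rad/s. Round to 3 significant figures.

0.0617

Substitute s = j1658:
Numerator: 100(j1658) + 46100 = 46100 + j165800
Denominator: (j1658)^2 + 300(j1658) + 5600 = -2743364 + j497400
|N| = √(46100² + 165800²) ≈ 1.7209e+05, ∠N ≈ 74.46°
|D| = √(2743364² + 497400²) ≈ 2.7881e+06, ∠D ≈ 169.72°
|L| = 1.7209e+05 / 2.7881e+06 ≈ 0.061723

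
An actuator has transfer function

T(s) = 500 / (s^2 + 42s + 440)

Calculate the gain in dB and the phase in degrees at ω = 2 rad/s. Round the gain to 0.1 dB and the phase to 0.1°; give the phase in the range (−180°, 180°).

1.0 dB, -10.9°

Substitute s = j2:
Numerator: 500 = 500 + j0
Denominator: (j2)^2 + 42(j2) + 440 = 436 + j84
|N| = √(500² + 0²) ≈ 500, ∠N ≈ 0.00°
|D| = √(436² + 84²) ≈ 444.02, ∠D ≈ 10.91°
|T| = 500 / 444.02 ≈ 1.1261
Gain = 20 log₁₀(1.1261) ≈ 1.03 dB
∠T = 0.00° − 10.91° = -10.91°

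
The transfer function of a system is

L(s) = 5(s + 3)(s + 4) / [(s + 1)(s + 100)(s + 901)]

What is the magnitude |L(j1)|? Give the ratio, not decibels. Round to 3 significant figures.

At s = jω = j1:
zero (s+3): 3 + j1 → |·| = √(3²+1²) = √10 ≈ 3.1623, ∠ = arctan(1/3) ≈ 18.43°
zero (s+4): 4 + j1 → |·| = √(4²+1²) = √17 ≈ 4.1231, ∠ = arctan(1/4) ≈ 14.04°
pole (s+1): 1 + j1 → |·| = √(1²+1²) = √2 ≈ 1.4142, ∠ = arctan(1/1) ≈ 45.00°
pole (s+100): 100 + j1 → |·| = √(100²+1²) = √10001 ≈ 100, ∠ = arctan(1/100) ≈ 0.57°
pole (s+901): 901 + j1 → |·| = √(901²+1²) = √811802 ≈ 901, ∠ = arctan(1/901) ≈ 0.06°
|L| = 5 · 13.038 / 1.2742e+05 ≈ 0.00051162

0.000512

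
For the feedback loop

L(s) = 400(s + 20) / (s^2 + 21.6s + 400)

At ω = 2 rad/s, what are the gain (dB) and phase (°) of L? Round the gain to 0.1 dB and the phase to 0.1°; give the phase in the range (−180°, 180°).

At s = jω = j2:
zero (s+20): 20 + j2 → |·| = √(20²+2²) = √404 ≈ 20.1, ∠ = arctan(2/20) ≈ 5.71°
quadratic: (j2)² + 21.6·j2 + 400 = 396 + j43.2 → |·| ≈ 398.35, ∠ ≈ 6.23°
|L| = 400 · 20.1 / 398.35 ≈ 20.183
Gain = 20 log₁₀(20.183) ≈ 26.10 dB
∠L = 5.71° − 6.23° = -0.52°

26.1 dB, -0.5°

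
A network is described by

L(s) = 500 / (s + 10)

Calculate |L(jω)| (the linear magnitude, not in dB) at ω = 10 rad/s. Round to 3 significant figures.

35.4

At s = jω = j10:
pole (s+10): 10 + j10 → |·| = √(10²+10²) = √200 ≈ 14.142, ∠ = arctan(10/10) ≈ 45.00°
|L| = 500 / 14.142 ≈ 35.356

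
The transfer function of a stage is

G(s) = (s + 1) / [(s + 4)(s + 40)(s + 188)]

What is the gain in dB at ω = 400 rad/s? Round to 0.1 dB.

-105.0 dB

At s = jω = j400:
zero (s+1): 1 + j400 → |·| = √(1²+400²) = √160001 ≈ 400, ∠ = arctan(400/1) ≈ 89.86°
pole (s+4): 4 + j400 → |·| = √(4²+400²) = √160016 ≈ 400.02, ∠ = arctan(400/4) ≈ 89.43°
pole (s+40): 40 + j400 → |·| = √(40²+400²) = √161600 ≈ 402, ∠ = arctan(400/40) ≈ 84.29°
pole (s+188): 188 + j400 → |·| = √(188²+400²) = √195344 ≈ 441.98, ∠ = arctan(400/188) ≈ 64.83°
|G| = 1 · 400 / 7.1074e+07 ≈ 5.6279e-06
Gain = 20 log₁₀(5.6279e-06) ≈ -104.99 dB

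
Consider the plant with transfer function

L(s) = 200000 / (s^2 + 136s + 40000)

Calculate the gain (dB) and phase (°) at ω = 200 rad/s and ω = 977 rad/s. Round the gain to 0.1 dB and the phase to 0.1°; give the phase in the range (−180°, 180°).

At s = jω = j200:
quadratic: (j200)² + 136·j200 + 40000 = 0 + j27200 → |·| ≈ 27200, ∠ ≈ 90.00°
|L| = 200000 / 27200 ≈ 7.3529
Gain = 20 log₁₀(7.3529) ≈ 17.33 dB
∠L = 0.00° − 90.00° = -90.00°

At s = jω = j977:
quadratic: (j977)² + 136·j977 + 40000 = -914529 + j132872 → |·| ≈ 9.2413e+05, ∠ ≈ 171.73°
|L| = 200000 / 9.2413e+05 ≈ 0.21642
Gain = 20 log₁₀(0.21642) ≈ -13.29 dB
∠L = 0.00° − 171.73° = -171.73°

ω = 200: 17.3 dB, -90.0°; ω = 977: -13.3 dB, -171.7°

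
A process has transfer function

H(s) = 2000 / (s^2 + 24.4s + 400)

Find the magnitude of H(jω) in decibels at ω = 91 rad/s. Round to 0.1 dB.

-12.2 dB

At s = jω = j91:
quadratic: (j91)² + 24.4·j91 + 400 = -7881 + j2220.4 → |·| ≈ 8187.8, ∠ ≈ 164.27°
|H| = 2000 / 8187.8 ≈ 0.24427
Gain = 20 log₁₀(0.24427) ≈ -12.24 dB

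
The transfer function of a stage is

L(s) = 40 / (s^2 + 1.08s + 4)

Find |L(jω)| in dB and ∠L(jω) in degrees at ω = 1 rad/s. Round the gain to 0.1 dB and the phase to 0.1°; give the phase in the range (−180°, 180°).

At s = jω = j1:
quadratic: (j1)² + 1.08·j1 + 4 = 3 + j1.08 → |·| ≈ 3.1885, ∠ ≈ 19.80°
|L| = 40 / 3.1885 ≈ 12.545
Gain = 20 log₁₀(12.545) ≈ 21.97 dB
∠L = 0.00° − 19.80° = -19.80°

22.0 dB, -19.8°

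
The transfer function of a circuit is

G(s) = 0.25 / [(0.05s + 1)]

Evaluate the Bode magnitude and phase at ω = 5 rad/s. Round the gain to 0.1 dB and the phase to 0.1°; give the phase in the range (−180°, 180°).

-12.3 dB, -14.0°

At ω = 5 rad/s:
pole (1 + j5·0.05) = 1 + j0.25 → |·| ≈ 1.0308, ∠ ≈ 14.04°
|G| = 0.25 · 1 / (1.0308) ≈ 0.24253
Gain = 20 log₁₀(0.24253) ≈ -12.30 dB
∠G = (0°) − (14.04°) = -14.04°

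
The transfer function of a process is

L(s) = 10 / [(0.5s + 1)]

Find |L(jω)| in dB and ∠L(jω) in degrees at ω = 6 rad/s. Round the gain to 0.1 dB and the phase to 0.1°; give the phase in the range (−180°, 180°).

At ω = 6 rad/s:
pole (1 + j6·0.5) = 1 + j3 → |·| ≈ 3.1623, ∠ ≈ 71.57°
|L| = 10 · 1 / (3.1623) ≈ 3.1623
Gain = 20 log₁₀(3.1623) ≈ 10.00 dB
∠L = (0°) − (71.57°) = -71.57°

10.0 dB, -71.6°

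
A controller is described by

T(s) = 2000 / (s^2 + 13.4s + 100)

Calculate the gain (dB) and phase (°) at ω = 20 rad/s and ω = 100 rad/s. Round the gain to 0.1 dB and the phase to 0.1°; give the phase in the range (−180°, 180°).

At s = jω = j20:
quadratic: (j20)² + 13.4·j20 + 100 = -300 + j268 → |·| ≈ 402.27, ∠ ≈ 138.22°
|T| = 2000 / 402.27 ≈ 4.9718
Gain = 20 log₁₀(4.9718) ≈ 13.93 dB
∠T = 0.00° − 138.22° = -138.22°

At s = jω = j100:
quadratic: (j100)² + 13.4·j100 + 100 = -9900 + j1340 → |·| ≈ 9990.3, ∠ ≈ 172.29°
|T| = 2000 / 9990.3 ≈ 0.20019
Gain = 20 log₁₀(0.20019) ≈ -13.97 dB
∠T = 0.00° − 172.29° = -172.29°

ω = 20: 13.9 dB, -138.2°; ω = 100: -14.0 dB, -172.3°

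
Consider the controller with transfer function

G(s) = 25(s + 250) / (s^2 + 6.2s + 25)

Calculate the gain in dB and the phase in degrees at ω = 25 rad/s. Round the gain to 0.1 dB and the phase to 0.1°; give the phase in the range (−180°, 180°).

20.1 dB, -159.8°

At s = jω = j25:
zero (s+250): 250 + j25 → |·| = √(250²+25²) = √63125 ≈ 251.25, ∠ = arctan(25/250) ≈ 5.71°
quadratic: (j25)² + 6.2·j25 + 25 = -600 + j155 → |·| ≈ 619.7, ∠ ≈ 165.52°
|G| = 25 · 251.25 / 619.7 ≈ 10.136
Gain = 20 log₁₀(10.136) ≈ 20.12 dB
∠G = 5.71° − 165.52° = -159.81°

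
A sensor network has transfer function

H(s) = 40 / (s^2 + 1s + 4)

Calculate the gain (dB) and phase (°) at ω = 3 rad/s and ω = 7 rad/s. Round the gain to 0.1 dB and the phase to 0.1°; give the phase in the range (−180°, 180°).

At s = jω = j3:
quadratic: (j3)² + 1·j3 + 4 = -5 + j3 → |·| ≈ 5.831, ∠ ≈ 149.04°
|H| = 40 / 5.831 ≈ 6.8599
Gain = 20 log₁₀(6.8599) ≈ 16.73 dB
∠H = 0.00° − 149.04° = -149.04°

At s = jω = j7:
quadratic: (j7)² + 1·j7 + 4 = -45 + j7 → |·| ≈ 45.541, ∠ ≈ 171.16°
|H| = 40 / 45.541 ≈ 0.87833
Gain = 20 log₁₀(0.87833) ≈ -1.13 dB
∠H = 0.00° − 171.16° = -171.16°

ω = 3: 16.7 dB, -149.0°; ω = 7: -1.1 dB, -171.2°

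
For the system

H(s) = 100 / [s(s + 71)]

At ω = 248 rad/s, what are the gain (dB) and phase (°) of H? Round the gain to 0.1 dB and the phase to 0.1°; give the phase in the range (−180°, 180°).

-56.1 dB, -164.0°

At s = jω = j248:
pole (s+71): 71 + j248 → |·| = √(71²+248²) = √66545 ≈ 257.96, ∠ = arctan(248/71) ≈ 74.02°
pole at origin: |s| = 248, ∠ = 90.00° (in denominator)
|H| = 100 / 63974 ≈ 0.0015631
Gain = 20 log₁₀(0.0015631) ≈ -56.12 dB
∠H = 0.00° − 164.02° = -164.02°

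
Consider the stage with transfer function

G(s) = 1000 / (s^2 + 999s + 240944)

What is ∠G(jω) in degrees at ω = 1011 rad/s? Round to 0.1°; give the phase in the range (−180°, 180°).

Substitute s = j1011:
Numerator: 1000 = 1000 + j0
Denominator: (j1011)^2 + 999(j1011) + 240944 = -781177 + j1009989
|N| = √(1000² + 0²) ≈ 1000, ∠N ≈ 0.00°
|D| = √(781177² + 1009989²) ≈ 1.2768e+06, ∠D ≈ 127.72°
∠G = 0.00° − 127.72° = -127.72°

-127.7°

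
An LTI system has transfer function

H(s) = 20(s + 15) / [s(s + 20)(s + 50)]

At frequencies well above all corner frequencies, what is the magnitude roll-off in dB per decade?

Each pole contributes −20 dB/decade at high frequency; each zero contributes +20 dB/decade.
Net: 1 zero(s) − 3 pole(s) → -40 dB/decade.

-40 dB/decade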